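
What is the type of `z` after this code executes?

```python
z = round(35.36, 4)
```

round() with ndigits arg returns float

float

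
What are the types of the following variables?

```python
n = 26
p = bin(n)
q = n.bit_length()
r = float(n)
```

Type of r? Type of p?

float() returns float; bin() returns str

float, str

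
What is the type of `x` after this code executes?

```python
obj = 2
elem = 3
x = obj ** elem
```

int ** positive int returns int (2 ** 3 = 8)

int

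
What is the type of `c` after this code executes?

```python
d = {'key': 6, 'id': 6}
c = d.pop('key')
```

dict.pop() returns the value (int)

int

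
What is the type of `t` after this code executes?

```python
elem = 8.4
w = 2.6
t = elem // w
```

float // float returns float (floor division preserves float type)

float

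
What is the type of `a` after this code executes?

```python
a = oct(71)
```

oct() returns str representation

str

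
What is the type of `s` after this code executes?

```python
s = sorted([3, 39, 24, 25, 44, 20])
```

sorted() always returns list

list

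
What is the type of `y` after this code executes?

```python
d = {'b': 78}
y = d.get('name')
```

dict.get() returns None when key 'name' is not found and no default given

NoneType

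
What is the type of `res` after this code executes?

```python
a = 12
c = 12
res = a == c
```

Equality comparison returns bool

bool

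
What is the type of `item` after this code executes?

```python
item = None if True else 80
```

Ternary: condition is True, if branch (None) taken → NoneType

NoneType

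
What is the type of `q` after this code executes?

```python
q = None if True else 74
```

Ternary: condition is True, if branch (None) taken → NoneType

NoneType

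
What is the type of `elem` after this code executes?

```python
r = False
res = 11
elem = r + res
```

bool + int returns int (False is 0, so 0 + 11 = 11)

int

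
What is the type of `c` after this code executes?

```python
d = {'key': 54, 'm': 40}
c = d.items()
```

dict.items() returns a dict_items view

dict_items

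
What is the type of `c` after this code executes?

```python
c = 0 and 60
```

'and' returns the first falsy value (0, which is int)

int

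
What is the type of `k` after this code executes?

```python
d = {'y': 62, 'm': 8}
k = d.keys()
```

.keys() returns a dict_keys view object

dict_keys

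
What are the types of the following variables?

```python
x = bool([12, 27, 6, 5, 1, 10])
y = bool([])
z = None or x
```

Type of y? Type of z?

bool() returns bool; None or <bool> returns the bool

bool, bool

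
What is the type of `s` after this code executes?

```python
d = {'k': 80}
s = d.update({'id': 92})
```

dict.update() returns None

NoneType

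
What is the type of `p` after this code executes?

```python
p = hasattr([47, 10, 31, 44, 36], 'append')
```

hasattr() returns bool

bool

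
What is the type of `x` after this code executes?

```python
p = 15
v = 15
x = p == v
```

Equality comparison returns bool

bool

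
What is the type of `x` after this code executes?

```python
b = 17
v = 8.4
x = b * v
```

int * float returns float (17 * 8.4 = 142.8)

float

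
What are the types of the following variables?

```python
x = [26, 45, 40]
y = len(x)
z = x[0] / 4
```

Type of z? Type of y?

int / int returns float; len() returns int

float, int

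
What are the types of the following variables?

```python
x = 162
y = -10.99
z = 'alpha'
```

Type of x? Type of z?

x is int; z is str

int, str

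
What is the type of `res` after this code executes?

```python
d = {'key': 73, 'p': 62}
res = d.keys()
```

.keys() returns a dict_keys view object

dict_keys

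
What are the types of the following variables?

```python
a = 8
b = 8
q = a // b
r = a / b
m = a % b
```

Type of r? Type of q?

int / int returns float; int // int returns int

float, int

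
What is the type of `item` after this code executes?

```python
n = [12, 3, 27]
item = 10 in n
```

'in' operator returns bool

bool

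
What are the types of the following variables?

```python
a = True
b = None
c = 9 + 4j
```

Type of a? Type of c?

a is bool; c is complex

bool, complex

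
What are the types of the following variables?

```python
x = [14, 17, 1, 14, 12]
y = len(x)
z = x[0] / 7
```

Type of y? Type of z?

len() returns int; int / int returns float

int, float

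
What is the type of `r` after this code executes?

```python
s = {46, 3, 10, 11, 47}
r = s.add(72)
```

set.add() returns None (mutates in place)

NoneType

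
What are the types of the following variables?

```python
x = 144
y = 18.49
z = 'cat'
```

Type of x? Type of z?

x is int; z is str

int, str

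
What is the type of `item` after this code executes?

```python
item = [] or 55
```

'or' returns first truthy value (55, which is int)

int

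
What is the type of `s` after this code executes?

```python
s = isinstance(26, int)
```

isinstance() returns bool

bool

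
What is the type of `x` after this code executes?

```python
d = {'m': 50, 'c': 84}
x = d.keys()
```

.keys() returns a dict_keys view object

dict_keys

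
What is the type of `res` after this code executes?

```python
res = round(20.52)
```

round() with no ndigits arg returns int

int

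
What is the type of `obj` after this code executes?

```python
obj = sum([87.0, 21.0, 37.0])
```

sum() of floats returns float

float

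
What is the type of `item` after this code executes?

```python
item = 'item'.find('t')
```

str.find() returns int (index, or -1)

int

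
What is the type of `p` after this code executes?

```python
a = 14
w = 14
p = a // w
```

int // int returns int (14 // 14 = 1)

int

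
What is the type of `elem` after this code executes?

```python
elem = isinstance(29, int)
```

isinstance() returns bool

bool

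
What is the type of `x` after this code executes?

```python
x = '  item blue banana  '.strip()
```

str.strip() returns str

str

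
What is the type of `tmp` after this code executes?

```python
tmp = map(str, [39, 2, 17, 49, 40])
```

map() returns a map iterator object

map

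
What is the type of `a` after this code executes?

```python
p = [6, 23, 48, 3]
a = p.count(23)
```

list.count() returns int

int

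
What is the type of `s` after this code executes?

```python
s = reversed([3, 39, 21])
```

reversed() on a list returns a list_reverseiterator

list_reverseiterator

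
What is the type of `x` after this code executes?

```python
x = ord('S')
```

ord() returns int (Unicode code point)

int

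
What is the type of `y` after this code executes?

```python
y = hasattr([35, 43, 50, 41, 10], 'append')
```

hasattr() returns bool

bool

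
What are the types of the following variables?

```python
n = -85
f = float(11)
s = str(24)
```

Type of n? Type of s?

n is int; s is str

int, str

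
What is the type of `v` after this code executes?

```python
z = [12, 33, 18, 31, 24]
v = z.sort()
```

list.sort() returns None (sorts in place)

NoneType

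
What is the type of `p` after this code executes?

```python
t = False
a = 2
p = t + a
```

bool + int returns int (False is 0, so 0 + 2 = 2)

int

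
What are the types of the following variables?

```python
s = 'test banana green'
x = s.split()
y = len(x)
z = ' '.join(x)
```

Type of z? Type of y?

str.join() returns str; len() returns int

str, int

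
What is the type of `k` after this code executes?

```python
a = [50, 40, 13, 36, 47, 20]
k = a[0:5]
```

Slicing a list always returns a list

list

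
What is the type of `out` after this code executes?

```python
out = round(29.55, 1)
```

round() with ndigits arg returns float

float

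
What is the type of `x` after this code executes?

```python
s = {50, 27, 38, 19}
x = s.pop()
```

Popping from a set of ints returns int

int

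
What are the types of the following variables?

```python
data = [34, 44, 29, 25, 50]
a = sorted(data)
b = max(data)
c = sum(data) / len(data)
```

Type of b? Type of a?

max of ints returns int; sorted() returns list

int, list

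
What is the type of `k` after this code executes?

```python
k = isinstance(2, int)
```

isinstance() returns bool

bool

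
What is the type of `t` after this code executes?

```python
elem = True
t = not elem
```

'not' always returns bool

bool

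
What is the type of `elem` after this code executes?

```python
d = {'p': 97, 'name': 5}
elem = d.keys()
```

.keys() returns a dict_keys view object

dict_keys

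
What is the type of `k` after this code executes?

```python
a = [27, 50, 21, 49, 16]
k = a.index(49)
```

list.index() returns int

int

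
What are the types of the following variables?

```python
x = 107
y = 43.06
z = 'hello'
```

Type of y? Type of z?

y is float; z is str

float, str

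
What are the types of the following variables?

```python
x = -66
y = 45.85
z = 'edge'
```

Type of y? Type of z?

y is float; z is str

float, str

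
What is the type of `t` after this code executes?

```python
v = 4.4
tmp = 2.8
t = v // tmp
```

float // float returns float (floor division preserves float type)

float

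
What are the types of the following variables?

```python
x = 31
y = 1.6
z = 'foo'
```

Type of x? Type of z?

x is int; z is str

int, str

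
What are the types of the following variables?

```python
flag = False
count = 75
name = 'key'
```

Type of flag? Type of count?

flag is bool; count is int

bool, int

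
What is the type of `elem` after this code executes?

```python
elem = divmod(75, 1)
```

divmod() returns a tuple (quotient, remainder)

tuple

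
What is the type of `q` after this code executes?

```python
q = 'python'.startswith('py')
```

str.startswith() returns bool

bool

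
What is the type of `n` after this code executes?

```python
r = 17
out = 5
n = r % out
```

int % int returns int (17 % 5 = 2)

int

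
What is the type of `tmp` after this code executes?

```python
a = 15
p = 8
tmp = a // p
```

int // int returns int (15 // 8 = 1)

int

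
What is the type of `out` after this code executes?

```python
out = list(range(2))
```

list(range(...)) returns list

list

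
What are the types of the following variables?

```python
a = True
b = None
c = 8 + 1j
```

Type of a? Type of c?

a is bool; c is complex

bool, complex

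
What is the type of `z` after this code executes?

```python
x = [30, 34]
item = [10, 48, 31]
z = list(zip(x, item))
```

list(zip(...)) returns a list of tuples

list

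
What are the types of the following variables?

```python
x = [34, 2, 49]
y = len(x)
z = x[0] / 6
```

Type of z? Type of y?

int / int returns float; len() returns int

float, int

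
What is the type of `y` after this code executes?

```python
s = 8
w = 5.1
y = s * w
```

int * float returns float (8 * 5.1 = 40.8)

float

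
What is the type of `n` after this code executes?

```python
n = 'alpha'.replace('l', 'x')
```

str.replace() returns str

str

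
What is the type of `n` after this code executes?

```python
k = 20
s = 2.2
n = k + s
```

int + float returns float (20 + 2.2 = 22.2)

float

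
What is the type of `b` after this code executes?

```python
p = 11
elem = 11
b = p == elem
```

Equality comparison returns bool

bool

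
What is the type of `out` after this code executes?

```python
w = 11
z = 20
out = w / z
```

int / int always returns float in Python 3 (11 / 20 = 0.55)

float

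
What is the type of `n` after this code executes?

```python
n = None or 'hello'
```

'or' with None returns the other value ('hello', str)

str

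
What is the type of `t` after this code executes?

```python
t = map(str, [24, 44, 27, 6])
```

map() returns a map iterator object

map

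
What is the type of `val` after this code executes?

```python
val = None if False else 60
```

Ternary: condition is False, else branch (60) taken → int

int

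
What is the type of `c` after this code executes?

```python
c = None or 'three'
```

'or' with None returns the other value ('three', str)

str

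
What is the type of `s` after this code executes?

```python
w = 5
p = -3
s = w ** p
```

int ** negative int returns float

float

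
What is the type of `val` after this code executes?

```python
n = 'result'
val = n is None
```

'is' comparison returns bool

bool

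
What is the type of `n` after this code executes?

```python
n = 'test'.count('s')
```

str.count() returns int

int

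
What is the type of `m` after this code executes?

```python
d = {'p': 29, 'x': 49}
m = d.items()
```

dict.items() returns a dict_items view

dict_items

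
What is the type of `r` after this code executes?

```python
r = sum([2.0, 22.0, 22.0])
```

sum() of floats returns float

float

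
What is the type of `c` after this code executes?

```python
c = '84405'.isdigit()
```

str.isdigit() returns bool

bool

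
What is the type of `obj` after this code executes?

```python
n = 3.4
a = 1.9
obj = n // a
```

float // float returns float (floor division preserves float type)

float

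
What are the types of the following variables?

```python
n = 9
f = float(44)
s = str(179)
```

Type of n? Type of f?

n is int; f is float

int, float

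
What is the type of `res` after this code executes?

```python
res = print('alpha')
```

print() returns None

NoneType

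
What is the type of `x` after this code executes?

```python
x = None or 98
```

'or' with None returns the other value (98, int)

int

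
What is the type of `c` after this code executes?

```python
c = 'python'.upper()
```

str.upper() returns str

str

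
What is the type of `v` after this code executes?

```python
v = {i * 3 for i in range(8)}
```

A set comprehension {expr for x in iterable} produces a set

set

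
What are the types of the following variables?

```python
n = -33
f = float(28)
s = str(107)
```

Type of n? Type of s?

n is int; s is str

int, str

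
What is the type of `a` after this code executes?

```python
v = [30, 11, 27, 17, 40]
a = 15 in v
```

'in' operator returns bool

bool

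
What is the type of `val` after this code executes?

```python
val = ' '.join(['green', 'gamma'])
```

str.join() returns str

str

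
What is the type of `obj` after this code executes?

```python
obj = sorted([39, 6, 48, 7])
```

sorted() always returns list

list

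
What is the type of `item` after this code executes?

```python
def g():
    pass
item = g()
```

A function with no return statement returns None

NoneType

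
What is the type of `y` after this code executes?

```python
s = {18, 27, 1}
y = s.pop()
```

Popping from a set of ints returns int

int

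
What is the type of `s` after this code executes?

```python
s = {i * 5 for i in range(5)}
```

A set comprehension {expr for x in iterable} produces a set

set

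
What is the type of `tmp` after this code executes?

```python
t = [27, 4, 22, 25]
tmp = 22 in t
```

'in' operator returns bool

bool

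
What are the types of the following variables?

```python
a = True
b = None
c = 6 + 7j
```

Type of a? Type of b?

a is bool; b is NoneType

bool, NoneType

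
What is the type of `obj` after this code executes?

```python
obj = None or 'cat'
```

'or' with None returns the other value ('cat', str)

str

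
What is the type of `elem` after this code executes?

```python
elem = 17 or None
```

'or' returns first truthy value (17, int)

int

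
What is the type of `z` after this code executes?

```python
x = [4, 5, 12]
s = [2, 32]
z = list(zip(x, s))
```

list(zip(...)) returns a list of tuples

list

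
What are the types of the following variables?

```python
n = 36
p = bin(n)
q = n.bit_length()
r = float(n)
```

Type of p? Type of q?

bin() returns str; int.bit_length() returns int

str, int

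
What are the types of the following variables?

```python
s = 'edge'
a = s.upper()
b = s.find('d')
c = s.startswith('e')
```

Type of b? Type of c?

str.find() returns int; str.startswith() returns bool

int, bool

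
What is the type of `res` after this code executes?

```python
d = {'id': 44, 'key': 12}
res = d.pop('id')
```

dict.pop() returns the value (int)

int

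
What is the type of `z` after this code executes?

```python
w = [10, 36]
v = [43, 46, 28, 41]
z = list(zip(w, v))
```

list(zip(...)) returns a list of tuples

list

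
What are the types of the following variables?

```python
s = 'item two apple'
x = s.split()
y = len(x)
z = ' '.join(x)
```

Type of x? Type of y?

str.split() returns list; len() returns int

list, int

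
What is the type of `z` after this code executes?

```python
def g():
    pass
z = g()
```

A function with no return statement returns None

NoneType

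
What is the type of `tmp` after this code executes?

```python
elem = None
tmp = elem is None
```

'is' comparison returns bool

bool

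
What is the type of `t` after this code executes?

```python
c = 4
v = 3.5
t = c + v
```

int + float returns float (4 + 3.5 = 7.5)

float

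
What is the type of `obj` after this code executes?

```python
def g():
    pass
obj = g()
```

A function with no return statement returns None

NoneType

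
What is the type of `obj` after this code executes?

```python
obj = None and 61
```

'and' returns first falsy value (None)

NoneType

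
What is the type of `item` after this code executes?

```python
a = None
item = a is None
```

'is' comparison returns bool

bool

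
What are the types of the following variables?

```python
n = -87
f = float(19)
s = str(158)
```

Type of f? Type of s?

f is float; s is str

float, str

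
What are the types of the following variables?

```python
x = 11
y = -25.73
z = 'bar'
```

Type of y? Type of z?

y is float; z is str

float, str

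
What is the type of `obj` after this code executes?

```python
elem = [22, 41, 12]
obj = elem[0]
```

Indexing a list of ints returns int (elem[0] = 22)

int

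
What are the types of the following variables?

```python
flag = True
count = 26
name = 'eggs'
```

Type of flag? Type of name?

flag is bool; name is str

bool, str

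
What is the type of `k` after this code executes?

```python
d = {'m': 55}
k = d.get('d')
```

dict.get() returns None when key 'd' is not found and no default given

NoneType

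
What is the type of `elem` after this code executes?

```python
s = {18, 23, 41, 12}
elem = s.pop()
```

Popping from a set of ints returns int

int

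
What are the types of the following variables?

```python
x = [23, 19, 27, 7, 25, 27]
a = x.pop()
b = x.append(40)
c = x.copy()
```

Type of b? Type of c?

list.append() returns None; list.copy() returns list

NoneType, list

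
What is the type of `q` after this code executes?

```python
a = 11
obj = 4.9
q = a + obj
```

int + float returns float (11 + 4.9 = 15.9)

float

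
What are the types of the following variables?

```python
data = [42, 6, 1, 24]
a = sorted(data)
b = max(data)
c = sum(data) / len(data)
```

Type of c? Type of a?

int / int returns float; sorted() returns list

float, list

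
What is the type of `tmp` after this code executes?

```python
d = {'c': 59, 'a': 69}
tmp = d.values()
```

.values() returns a dict_values view object

dict_values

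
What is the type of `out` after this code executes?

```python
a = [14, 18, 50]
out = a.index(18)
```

list.index() returns int

int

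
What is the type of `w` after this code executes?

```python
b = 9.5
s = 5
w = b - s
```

float - int returns float (9.5 - 5 = 4.5)

float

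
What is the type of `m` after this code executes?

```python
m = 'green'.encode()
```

str.encode() returns bytes

bytes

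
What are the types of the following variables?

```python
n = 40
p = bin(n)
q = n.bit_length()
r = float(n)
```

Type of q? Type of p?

int.bit_length() returns int; bin() returns str

int, str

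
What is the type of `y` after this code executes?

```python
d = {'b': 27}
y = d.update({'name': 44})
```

dict.update() returns None

NoneType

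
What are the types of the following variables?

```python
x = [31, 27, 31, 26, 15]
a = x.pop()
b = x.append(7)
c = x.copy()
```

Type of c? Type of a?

list.copy() returns list; list.pop() returns the element (int)

list, int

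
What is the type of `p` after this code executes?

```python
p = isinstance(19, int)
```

isinstance() returns bool

bool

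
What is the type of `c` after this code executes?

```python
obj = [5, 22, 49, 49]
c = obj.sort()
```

list.sort() returns None (sorts in place)

NoneType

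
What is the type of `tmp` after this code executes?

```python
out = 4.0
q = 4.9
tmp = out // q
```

float // float returns float (floor division preserves float type)

float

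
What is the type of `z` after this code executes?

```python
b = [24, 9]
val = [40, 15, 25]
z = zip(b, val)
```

zip() returns a zip iterator object

zip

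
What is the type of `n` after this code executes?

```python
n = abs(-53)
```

abs() of int returns int

int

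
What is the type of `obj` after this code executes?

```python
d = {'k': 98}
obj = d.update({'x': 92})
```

dict.update() returns None

NoneType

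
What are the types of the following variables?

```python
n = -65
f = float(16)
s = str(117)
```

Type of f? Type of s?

f is float; s is str

float, str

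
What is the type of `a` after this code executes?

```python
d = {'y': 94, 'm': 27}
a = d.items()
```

dict.items() returns a dict_items view

dict_items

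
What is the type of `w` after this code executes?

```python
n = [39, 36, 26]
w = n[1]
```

Indexing a list of ints returns int (n[1] = 36)

int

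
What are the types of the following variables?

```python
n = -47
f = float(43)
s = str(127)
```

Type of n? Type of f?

n is int; f is float

int, float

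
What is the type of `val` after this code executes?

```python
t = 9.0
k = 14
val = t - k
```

float - int returns float (9.0 - 14 = -5.0)

float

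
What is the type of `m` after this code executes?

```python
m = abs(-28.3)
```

abs() of float returns float

float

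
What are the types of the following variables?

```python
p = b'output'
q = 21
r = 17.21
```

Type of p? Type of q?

p is bytes; q is int

bytes, int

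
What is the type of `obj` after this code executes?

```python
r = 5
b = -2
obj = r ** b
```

int ** negative int returns float

float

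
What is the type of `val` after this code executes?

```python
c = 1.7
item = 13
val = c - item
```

float - int returns float (1.7 - 13 = -11.3)

float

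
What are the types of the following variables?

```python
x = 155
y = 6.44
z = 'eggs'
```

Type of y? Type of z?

y is float; z is str

float, str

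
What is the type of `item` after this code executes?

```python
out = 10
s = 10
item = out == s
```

Equality comparison returns bool

bool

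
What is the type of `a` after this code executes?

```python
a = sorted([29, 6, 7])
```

sorted() always returns list

list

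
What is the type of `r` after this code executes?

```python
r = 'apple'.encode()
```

str.encode() returns bytes

bytes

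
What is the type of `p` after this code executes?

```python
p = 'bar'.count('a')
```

str.count() returns int

int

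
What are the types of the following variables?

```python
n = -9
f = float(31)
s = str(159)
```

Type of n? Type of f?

n is int; f is float

int, float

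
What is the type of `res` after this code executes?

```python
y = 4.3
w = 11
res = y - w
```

float - int returns float (4.3 - 11 = -6.7)

float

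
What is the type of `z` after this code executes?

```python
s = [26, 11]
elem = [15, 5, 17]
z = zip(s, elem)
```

zip() returns a zip iterator object

zip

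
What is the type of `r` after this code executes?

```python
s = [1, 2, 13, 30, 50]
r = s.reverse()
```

list.reverse() returns None

NoneType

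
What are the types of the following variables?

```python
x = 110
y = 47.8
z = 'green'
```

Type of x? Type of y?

x is int; y is float

int, float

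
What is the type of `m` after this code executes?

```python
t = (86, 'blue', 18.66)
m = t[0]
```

Index 0 of tuple is 86 which is int

int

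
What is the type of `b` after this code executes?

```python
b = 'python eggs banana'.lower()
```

str.lower() returns str

str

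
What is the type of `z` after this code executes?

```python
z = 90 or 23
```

'or' returns the first truthy value (90, which is int)

int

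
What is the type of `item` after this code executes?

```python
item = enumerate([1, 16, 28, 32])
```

enumerate() returns an enumerate iterator object

enumerate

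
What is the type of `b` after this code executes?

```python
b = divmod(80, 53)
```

divmod() returns a tuple (quotient, remainder)

tuple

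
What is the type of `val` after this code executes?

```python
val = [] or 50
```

'or' returns first truthy value (50, which is int)

int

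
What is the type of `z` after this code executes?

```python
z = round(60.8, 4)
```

round() with ndigits arg returns float

float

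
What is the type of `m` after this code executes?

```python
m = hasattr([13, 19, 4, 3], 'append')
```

hasattr() returns bool

bool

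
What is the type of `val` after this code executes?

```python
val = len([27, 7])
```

len() always returns int

int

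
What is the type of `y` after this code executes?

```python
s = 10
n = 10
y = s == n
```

Equality comparison returns bool

bool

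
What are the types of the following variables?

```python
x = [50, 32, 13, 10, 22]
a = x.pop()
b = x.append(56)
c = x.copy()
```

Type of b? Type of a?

list.append() returns None; list.pop() returns the element (int)

NoneType, int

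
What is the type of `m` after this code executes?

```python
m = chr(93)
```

chr() returns str (single character)

str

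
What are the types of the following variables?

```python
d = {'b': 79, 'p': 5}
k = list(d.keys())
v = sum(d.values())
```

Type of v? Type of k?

sum of int values returns int; list(...) returns list

int, list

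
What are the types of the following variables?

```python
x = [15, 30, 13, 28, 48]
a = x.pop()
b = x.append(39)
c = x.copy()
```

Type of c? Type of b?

list.copy() returns list; list.append() returns None

list, NoneType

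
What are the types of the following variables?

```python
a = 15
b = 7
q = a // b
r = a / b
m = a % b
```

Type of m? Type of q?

int % int returns int; int // int returns int

int, int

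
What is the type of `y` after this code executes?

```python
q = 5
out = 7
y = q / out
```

int / int always returns float in Python 3 (5 / 7 = 0.714286)

float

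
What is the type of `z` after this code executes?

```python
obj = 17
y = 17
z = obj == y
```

Equality comparison returns bool

bool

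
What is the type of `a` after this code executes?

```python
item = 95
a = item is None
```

'is' comparison returns bool

bool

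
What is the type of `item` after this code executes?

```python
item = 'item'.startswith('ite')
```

str.startswith() returns bool

bool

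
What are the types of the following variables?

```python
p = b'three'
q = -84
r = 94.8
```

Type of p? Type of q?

p is bytes; q is int

bytes, int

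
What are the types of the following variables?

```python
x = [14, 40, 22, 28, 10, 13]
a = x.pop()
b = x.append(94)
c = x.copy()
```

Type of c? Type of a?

list.copy() returns list; list.pop() returns the element (int)

list, int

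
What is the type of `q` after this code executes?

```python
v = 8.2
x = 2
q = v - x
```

float - int returns float (8.2 - 2 = 6.2)

float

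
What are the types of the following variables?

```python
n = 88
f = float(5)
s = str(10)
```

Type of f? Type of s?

f is float; s is str

float, str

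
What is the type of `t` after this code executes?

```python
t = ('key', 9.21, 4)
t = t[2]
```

Index 2 of tuple is 4 which is int

int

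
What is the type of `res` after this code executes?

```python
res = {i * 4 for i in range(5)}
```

A set comprehension {expr for x in iterable} produces a set

set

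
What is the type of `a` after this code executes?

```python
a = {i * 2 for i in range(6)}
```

A set comprehension {expr for x in iterable} produces a set

set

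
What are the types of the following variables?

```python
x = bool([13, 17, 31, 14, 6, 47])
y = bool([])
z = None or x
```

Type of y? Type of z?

bool() returns bool; None or <bool> returns the bool

bool, bool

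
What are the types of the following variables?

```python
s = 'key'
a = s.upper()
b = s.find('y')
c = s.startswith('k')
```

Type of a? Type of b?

str.upper() returns str; str.find() returns int

str, int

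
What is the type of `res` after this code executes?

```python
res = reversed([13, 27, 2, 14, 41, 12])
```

reversed() on a list returns a list_reverseiterator

list_reverseiterator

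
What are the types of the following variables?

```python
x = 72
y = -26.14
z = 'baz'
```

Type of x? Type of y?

x is int; y is float

int, float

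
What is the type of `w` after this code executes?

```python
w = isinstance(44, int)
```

isinstance() returns bool

bool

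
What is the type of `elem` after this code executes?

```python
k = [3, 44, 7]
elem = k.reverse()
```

list.reverse() returns None

NoneType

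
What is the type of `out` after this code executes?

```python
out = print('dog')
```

print() returns None

NoneType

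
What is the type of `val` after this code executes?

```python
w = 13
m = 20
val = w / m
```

int / int always returns float in Python 3 (13 / 20 = 0.65)

float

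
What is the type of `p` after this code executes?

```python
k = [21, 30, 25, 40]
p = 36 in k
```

'in' operator returns bool

bool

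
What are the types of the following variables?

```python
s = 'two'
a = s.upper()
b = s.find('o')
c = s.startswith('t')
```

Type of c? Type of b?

str.startswith() returns bool; str.find() returns int

bool, int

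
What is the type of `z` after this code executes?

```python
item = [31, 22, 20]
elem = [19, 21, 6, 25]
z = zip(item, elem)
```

zip() returns a zip iterator object

zip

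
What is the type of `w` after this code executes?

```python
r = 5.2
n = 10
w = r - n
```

float - int returns float (5.2 - 10 = -4.8)

float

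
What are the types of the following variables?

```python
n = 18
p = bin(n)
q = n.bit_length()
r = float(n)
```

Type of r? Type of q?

float() returns float; int.bit_length() returns int

float, int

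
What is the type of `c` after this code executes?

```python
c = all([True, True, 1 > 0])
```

all() returns bool

bool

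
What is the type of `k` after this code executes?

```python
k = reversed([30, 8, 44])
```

reversed() on a list returns a list_reverseiterator

list_reverseiterator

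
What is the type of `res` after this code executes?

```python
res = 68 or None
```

'or' returns first truthy value (68, int)

int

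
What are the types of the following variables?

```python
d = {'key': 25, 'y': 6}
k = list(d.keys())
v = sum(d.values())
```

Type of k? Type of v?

list(...) returns list; sum of int values returns int

list, int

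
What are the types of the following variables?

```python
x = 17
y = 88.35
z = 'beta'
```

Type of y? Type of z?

y is float; z is str

float, str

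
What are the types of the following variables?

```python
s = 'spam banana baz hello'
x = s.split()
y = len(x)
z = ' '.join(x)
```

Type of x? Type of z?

str.split() returns list; str.join() returns str

list, str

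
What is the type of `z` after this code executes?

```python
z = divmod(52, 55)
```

divmod() returns a tuple (quotient, remainder)

tuple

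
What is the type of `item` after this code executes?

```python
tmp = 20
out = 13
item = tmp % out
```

int % int returns int (20 % 13 = 7)

int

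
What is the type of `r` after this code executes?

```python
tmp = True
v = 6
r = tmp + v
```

bool + int returns int (True is 1, so 1 + 6 = 7)

int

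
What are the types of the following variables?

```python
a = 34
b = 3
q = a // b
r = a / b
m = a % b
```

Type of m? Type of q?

int % int returns int; int // int returns int

int, int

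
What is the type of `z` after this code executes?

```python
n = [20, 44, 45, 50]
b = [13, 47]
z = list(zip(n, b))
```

list(zip(...)) returns a list of tuples

list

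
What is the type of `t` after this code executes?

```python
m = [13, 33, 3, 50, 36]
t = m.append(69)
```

list.append() returns None (mutates in place)

NoneType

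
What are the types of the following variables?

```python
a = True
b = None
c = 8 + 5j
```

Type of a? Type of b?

a is bool; b is NoneType

bool, NoneType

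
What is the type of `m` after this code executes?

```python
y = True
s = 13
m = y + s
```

bool + int returns int (True is 1, so 1 + 13 = 14)

int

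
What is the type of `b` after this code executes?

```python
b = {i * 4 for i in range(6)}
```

A set comprehension {expr for x in iterable} produces a set

set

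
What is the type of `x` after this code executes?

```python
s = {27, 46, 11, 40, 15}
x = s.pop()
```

Popping from a set of ints returns int

int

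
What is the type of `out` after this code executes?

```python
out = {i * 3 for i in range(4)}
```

A set comprehension {expr for x in iterable} produces a set

set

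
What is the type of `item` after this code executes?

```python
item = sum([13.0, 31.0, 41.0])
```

sum() of floats returns float

float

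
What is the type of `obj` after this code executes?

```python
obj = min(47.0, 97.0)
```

min() of floats returns float

float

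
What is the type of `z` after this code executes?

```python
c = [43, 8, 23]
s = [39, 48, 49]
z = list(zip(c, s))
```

list(zip(...)) returns a list of tuples

list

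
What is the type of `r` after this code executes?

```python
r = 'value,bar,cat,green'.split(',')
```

str.split() returns list

list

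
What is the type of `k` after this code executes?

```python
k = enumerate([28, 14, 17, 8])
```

enumerate() returns an enumerate iterator object

enumerate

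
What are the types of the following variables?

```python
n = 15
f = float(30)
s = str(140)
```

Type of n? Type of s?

n is int; s is str

int, str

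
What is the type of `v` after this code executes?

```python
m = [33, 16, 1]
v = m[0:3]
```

Slicing a list always returns a list

list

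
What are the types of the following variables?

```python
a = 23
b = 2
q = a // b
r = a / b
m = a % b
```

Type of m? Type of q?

int % int returns int; int // int returns int

int, int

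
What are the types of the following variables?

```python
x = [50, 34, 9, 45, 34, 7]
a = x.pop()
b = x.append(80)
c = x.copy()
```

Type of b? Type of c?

list.append() returns None; list.copy() returns list

NoneType, list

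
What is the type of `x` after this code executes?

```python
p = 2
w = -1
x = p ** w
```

int ** negative int returns float

float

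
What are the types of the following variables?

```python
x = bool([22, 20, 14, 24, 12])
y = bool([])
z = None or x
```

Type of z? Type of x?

None or <bool> returns the bool; bool() returns bool

bool, bool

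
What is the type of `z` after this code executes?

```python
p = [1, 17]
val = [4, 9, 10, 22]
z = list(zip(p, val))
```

list(zip(...)) returns a list of tuples

list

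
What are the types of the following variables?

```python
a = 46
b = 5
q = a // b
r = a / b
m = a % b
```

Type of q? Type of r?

int // int returns int; int / int returns float

int, float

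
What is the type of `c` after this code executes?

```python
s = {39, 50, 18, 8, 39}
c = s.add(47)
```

set.add() returns None (mutates in place)

NoneType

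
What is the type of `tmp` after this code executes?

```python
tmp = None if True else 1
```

Ternary: condition is True, if branch (None) taken → NoneType

NoneType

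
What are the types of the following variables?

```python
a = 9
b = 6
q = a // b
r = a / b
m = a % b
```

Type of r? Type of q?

int / int returns float; int // int returns int

float, int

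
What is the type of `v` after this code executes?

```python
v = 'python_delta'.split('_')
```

str.split() returns list

list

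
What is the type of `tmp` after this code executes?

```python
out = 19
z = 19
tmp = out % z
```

int % int returns int (19 % 19 = 0)

int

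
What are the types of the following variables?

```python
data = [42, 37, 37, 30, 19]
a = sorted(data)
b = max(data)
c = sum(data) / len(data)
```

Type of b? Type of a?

max of ints returns int; sorted() returns list

int, list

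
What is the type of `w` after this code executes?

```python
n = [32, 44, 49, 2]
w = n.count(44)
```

list.count() returns int

int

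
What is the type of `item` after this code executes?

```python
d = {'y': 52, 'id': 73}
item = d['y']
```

Accessing dict[str, int] with key 'y' returns int value 52

int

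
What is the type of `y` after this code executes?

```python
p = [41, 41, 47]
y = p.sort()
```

list.sort() returns None (sorts in place)

NoneType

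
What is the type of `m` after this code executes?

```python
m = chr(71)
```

chr() returns str (single character)

str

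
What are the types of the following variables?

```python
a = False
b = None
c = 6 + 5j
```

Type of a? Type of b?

a is bool; b is NoneType

bool, NoneType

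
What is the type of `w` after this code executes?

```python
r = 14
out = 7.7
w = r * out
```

int * float returns float (14 * 7.7 = 107.8)

float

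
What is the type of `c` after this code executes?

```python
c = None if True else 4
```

Ternary: condition is True, if branch (None) taken → NoneType

NoneType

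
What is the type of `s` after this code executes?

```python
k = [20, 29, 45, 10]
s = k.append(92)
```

list.append() returns None (mutates in place)

NoneType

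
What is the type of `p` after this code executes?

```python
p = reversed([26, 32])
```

reversed() on a list returns a list_reverseiterator

list_reverseiterator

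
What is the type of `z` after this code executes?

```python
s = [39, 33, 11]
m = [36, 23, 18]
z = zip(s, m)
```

zip() returns a zip iterator object

zip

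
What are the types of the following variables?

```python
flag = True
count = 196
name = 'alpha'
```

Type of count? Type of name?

count is int; name is str

int, str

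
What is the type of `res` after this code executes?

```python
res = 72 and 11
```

'and' returns the last value when all truthy (11, which is int)

int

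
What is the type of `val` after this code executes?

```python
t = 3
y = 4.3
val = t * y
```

int * float returns float (3 * 4.3 = 12.9)

float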